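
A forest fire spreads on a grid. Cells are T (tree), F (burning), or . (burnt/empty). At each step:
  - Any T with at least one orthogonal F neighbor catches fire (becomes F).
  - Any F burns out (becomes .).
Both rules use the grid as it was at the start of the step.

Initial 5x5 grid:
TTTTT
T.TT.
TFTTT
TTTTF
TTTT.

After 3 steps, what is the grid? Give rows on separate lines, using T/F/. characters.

Step 1: 5 trees catch fire, 2 burn out
  TTTTT
  T.TT.
  F.FTF
  TFTF.
  TTTT.
Step 2: 7 trees catch fire, 5 burn out
  TTTTT
  F.FT.
  ...F.
  F.F..
  TFTF.
Step 3: 5 trees catch fire, 7 burn out
  FTFTT
  ...F.
  .....
  .....
  F.F..

FTFTT
...F.
.....
.....
F.F..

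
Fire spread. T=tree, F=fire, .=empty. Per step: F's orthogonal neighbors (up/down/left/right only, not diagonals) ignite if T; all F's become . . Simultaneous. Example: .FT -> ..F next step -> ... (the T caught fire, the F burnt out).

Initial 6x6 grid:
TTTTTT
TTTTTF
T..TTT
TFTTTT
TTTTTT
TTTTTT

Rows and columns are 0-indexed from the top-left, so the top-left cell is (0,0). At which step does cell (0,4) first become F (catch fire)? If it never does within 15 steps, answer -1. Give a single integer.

Step 1: cell (0,4)='T' (+6 fires, +2 burnt)
Step 2: cell (0,4)='F' (+9 fires, +6 burnt)
  -> target ignites at step 2
Step 3: cell (0,4)='.' (+9 fires, +9 burnt)
Step 4: cell (0,4)='.' (+6 fires, +9 burnt)
Step 5: cell (0,4)='.' (+2 fires, +6 burnt)
Step 6: cell (0,4)='.' (+0 fires, +2 burnt)
  fire out at step 6

2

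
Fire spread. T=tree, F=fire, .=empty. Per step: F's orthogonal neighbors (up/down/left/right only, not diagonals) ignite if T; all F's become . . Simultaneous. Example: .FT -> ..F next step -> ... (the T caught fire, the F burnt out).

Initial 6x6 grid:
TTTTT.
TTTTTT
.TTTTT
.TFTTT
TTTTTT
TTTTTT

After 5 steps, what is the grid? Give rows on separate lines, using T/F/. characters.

Step 1: 4 trees catch fire, 1 burn out
  TTTTT.
  TTTTTT
  .TFTTT
  .F.FTT
  TTFTTT
  TTTTTT
Step 2: 7 trees catch fire, 4 burn out
  TTTTT.
  TTFTTT
  .F.FTT
  ....FT
  TF.FTT
  TTFTTT
Step 3: 9 trees catch fire, 7 burn out
  TTFTT.
  TF.FTT
  ....FT
  .....F
  F...FT
  TF.FTT
Step 4: 8 trees catch fire, 9 burn out
  TF.FT.
  F...FT
  .....F
  ......
  .....F
  F...FT
Step 5: 4 trees catch fire, 8 burn out
  F...F.
  .....F
  ......
  ......
  ......
  .....F

F...F.
.....F
......
......
......
.....F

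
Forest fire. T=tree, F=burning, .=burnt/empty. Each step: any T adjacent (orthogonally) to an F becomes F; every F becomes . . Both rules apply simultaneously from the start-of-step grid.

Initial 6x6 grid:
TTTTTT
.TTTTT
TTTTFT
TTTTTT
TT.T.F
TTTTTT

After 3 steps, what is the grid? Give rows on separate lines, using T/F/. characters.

Step 1: 6 trees catch fire, 2 burn out
  TTTTTT
  .TTTFT
  TTTF.F
  TTTTFF
  TT.T..
  TTTTTF
Step 2: 6 trees catch fire, 6 burn out
  TTTTFT
  .TTF.F
  TTF...
  TTTF..
  TT.T..
  TTTTF.
Step 3: 7 trees catch fire, 6 burn out
  TTTF.F
  .TF...
  TF....
  TTF...
  TT.F..
  TTTF..

TTTF.F
.TF...
TF....
TTF...
TT.F..
TTTF..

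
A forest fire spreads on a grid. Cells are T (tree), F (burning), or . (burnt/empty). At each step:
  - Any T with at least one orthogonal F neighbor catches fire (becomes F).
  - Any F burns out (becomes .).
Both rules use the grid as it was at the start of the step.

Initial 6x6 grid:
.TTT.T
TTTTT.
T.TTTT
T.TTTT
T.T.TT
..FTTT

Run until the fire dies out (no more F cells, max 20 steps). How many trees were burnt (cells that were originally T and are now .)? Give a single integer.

Answer: 25

Derivation:
Step 1: +2 fires, +1 burnt (F count now 2)
Step 2: +2 fires, +2 burnt (F count now 2)
Step 3: +4 fires, +2 burnt (F count now 4)
Step 4: +4 fires, +4 burnt (F count now 4)
Step 5: +5 fires, +4 burnt (F count now 5)
Step 6: +5 fires, +5 burnt (F count now 5)
Step 7: +1 fires, +5 burnt (F count now 1)
Step 8: +1 fires, +1 burnt (F count now 1)
Step 9: +1 fires, +1 burnt (F count now 1)
Step 10: +0 fires, +1 burnt (F count now 0)
Fire out after step 10
Initially T: 26, now '.': 35
Total burnt (originally-T cells now '.'): 25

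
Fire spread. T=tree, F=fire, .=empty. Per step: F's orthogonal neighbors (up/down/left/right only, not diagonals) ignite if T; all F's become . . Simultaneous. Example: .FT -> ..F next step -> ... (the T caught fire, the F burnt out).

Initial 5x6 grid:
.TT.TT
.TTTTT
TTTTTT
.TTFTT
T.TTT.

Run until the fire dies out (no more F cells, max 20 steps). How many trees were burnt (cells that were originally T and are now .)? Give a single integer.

Answer: 22

Derivation:
Step 1: +4 fires, +1 burnt (F count now 4)
Step 2: +7 fires, +4 burnt (F count now 7)
Step 3: +4 fires, +7 burnt (F count now 4)
Step 4: +5 fires, +4 burnt (F count now 5)
Step 5: +2 fires, +5 burnt (F count now 2)
Step 6: +0 fires, +2 burnt (F count now 0)
Fire out after step 6
Initially T: 23, now '.': 29
Total burnt (originally-T cells now '.'): 22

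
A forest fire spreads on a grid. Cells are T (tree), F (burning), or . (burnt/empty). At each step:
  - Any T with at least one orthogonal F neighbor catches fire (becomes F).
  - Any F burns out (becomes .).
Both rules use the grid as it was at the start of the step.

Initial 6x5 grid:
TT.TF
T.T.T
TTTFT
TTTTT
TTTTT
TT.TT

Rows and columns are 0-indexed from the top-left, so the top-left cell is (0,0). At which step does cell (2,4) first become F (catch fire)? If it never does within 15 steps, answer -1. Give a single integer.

Step 1: cell (2,4)='F' (+5 fires, +2 burnt)
  -> target ignites at step 1
Step 2: cell (2,4)='.' (+5 fires, +5 burnt)
Step 3: cell (2,4)='.' (+5 fires, +5 burnt)
Step 4: cell (2,4)='.' (+4 fires, +5 burnt)
Step 5: cell (2,4)='.' (+3 fires, +4 burnt)
Step 6: cell (2,4)='.' (+2 fires, +3 burnt)
Step 7: cell (2,4)='.' (+0 fires, +2 burnt)
  fire out at step 7

1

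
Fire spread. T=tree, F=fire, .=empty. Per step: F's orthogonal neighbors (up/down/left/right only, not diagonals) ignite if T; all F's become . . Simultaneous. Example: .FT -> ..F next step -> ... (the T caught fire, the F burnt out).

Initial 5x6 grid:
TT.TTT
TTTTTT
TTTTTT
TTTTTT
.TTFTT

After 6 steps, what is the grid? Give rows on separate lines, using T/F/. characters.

Step 1: 3 trees catch fire, 1 burn out
  TT.TTT
  TTTTTT
  TTTTTT
  TTTFTT
  .TF.FT
Step 2: 5 trees catch fire, 3 burn out
  TT.TTT
  TTTTTT
  TTTFTT
  TTF.FT
  .F...F
Step 3: 5 trees catch fire, 5 burn out
  TT.TTT
  TTTFTT
  TTF.FT
  TF...F
  ......
Step 4: 6 trees catch fire, 5 burn out
  TT.FTT
  TTF.FT
  TF...F
  F.....
  ......
Step 5: 4 trees catch fire, 6 burn out
  TT..FT
  TF...F
  F.....
  ......
  ......
Step 6: 3 trees catch fire, 4 burn out
  TF...F
  F.....
  ......
  ......
  ......

TF...F
F.....
......
......
......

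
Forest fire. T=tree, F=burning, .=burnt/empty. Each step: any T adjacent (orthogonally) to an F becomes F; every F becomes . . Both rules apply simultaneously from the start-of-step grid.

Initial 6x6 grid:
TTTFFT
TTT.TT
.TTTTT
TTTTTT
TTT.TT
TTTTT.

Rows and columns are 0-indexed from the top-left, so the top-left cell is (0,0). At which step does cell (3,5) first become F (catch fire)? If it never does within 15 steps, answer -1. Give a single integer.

Step 1: cell (3,5)='T' (+3 fires, +2 burnt)
Step 2: cell (3,5)='T' (+4 fires, +3 burnt)
Step 3: cell (3,5)='T' (+6 fires, +4 burnt)
Step 4: cell (3,5)='F' (+6 fires, +6 burnt)
  -> target ignites at step 4
Step 5: cell (3,5)='.' (+4 fires, +6 burnt)
Step 6: cell (3,5)='.' (+4 fires, +4 burnt)
Step 7: cell (3,5)='.' (+2 fires, +4 burnt)
Step 8: cell (3,5)='.' (+1 fires, +2 burnt)
Step 9: cell (3,5)='.' (+0 fires, +1 burnt)
  fire out at step 9

4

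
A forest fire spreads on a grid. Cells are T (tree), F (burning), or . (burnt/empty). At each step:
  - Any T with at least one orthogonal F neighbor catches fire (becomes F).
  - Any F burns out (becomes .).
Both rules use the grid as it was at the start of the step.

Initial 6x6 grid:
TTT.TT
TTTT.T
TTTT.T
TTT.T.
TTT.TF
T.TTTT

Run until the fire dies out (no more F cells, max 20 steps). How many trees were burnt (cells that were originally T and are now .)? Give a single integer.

Answer: 24

Derivation:
Step 1: +2 fires, +1 burnt (F count now 2)
Step 2: +2 fires, +2 burnt (F count now 2)
Step 3: +1 fires, +2 burnt (F count now 1)
Step 4: +1 fires, +1 burnt (F count now 1)
Step 5: +1 fires, +1 burnt (F count now 1)
Step 6: +2 fires, +1 burnt (F count now 2)
Step 7: +3 fires, +2 burnt (F count now 3)
Step 8: +5 fires, +3 burnt (F count now 5)
Step 9: +4 fires, +5 burnt (F count now 4)
Step 10: +2 fires, +4 burnt (F count now 2)
Step 11: +1 fires, +2 burnt (F count now 1)
Step 12: +0 fires, +1 burnt (F count now 0)
Fire out after step 12
Initially T: 28, now '.': 32
Total burnt (originally-T cells now '.'): 24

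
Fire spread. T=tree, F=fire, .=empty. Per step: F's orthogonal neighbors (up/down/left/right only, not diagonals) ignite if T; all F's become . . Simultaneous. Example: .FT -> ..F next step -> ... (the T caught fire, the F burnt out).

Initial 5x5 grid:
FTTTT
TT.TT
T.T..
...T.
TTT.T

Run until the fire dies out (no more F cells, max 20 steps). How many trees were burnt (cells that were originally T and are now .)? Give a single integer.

Step 1: +2 fires, +1 burnt (F count now 2)
Step 2: +3 fires, +2 burnt (F count now 3)
Step 3: +1 fires, +3 burnt (F count now 1)
Step 4: +2 fires, +1 burnt (F count now 2)
Step 5: +1 fires, +2 burnt (F count now 1)
Step 6: +0 fires, +1 burnt (F count now 0)
Fire out after step 6
Initially T: 15, now '.': 19
Total burnt (originally-T cells now '.'): 9

Answer: 9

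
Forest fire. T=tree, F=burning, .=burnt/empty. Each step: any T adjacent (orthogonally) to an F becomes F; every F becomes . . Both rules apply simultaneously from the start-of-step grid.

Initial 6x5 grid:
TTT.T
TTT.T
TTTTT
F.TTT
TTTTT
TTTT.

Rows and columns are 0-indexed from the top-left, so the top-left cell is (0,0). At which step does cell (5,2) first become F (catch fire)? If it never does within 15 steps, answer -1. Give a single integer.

Step 1: cell (5,2)='T' (+2 fires, +1 burnt)
Step 2: cell (5,2)='T' (+4 fires, +2 burnt)
Step 3: cell (5,2)='T' (+5 fires, +4 burnt)
Step 4: cell (5,2)='F' (+6 fires, +5 burnt)
  -> target ignites at step 4
Step 5: cell (5,2)='.' (+5 fires, +6 burnt)
Step 6: cell (5,2)='.' (+2 fires, +5 burnt)
Step 7: cell (5,2)='.' (+1 fires, +2 burnt)
Step 8: cell (5,2)='.' (+0 fires, +1 burnt)
  fire out at step 8

4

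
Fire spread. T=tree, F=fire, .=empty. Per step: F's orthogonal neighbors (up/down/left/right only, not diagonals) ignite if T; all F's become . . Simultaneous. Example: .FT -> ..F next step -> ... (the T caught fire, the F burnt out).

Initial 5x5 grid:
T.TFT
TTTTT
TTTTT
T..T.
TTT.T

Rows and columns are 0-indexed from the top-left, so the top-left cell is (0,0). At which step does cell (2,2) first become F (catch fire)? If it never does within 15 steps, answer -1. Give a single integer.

Step 1: cell (2,2)='T' (+3 fires, +1 burnt)
Step 2: cell (2,2)='T' (+3 fires, +3 burnt)
Step 3: cell (2,2)='F' (+4 fires, +3 burnt)
  -> target ignites at step 3
Step 4: cell (2,2)='.' (+2 fires, +4 burnt)
Step 5: cell (2,2)='.' (+2 fires, +2 burnt)
Step 6: cell (2,2)='.' (+1 fires, +2 burnt)
Step 7: cell (2,2)='.' (+1 fires, +1 burnt)
Step 8: cell (2,2)='.' (+1 fires, +1 burnt)
Step 9: cell (2,2)='.' (+1 fires, +1 burnt)
Step 10: cell (2,2)='.' (+0 fires, +1 burnt)
  fire out at step 10

3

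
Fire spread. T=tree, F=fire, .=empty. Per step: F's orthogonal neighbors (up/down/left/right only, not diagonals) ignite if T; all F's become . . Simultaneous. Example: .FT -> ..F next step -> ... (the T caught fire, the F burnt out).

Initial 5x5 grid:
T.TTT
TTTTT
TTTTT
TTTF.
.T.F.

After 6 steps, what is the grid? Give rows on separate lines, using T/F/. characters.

Step 1: 2 trees catch fire, 2 burn out
  T.TTT
  TTTTT
  TTTFT
  TTF..
  .T...
Step 2: 4 trees catch fire, 2 burn out
  T.TTT
  TTTFT
  TTF.F
  TF...
  .T...
Step 3: 6 trees catch fire, 4 burn out
  T.TFT
  TTF.F
  TF...
  F....
  .F...
Step 4: 4 trees catch fire, 6 burn out
  T.F.F
  TF...
  F....
  .....
  .....
Step 5: 1 trees catch fire, 4 burn out
  T....
  F....
  .....
  .....
  .....
Step 6: 1 trees catch fire, 1 burn out
  F....
  .....
  .....
  .....
  .....

F....
.....
.....
.....
.....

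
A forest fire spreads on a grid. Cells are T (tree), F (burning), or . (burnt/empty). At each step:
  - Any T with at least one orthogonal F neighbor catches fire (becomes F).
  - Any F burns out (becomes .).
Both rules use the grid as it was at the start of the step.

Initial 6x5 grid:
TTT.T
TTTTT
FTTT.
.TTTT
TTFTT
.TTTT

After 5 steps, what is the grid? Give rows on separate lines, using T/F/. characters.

Step 1: 6 trees catch fire, 2 burn out
  TTT.T
  FTTTT
  .FTT.
  .TFTT
  TF.FT
  .TFTT
Step 2: 9 trees catch fire, 6 burn out
  FTT.T
  .FTTT
  ..FT.
  .F.FT
  F...F
  .F.FT
Step 3: 5 trees catch fire, 9 burn out
  .FT.T
  ..FTT
  ...F.
  ....F
  .....
  ....F
Step 4: 2 trees catch fire, 5 burn out
  ..F.T
  ...FT
  .....
  .....
  .....
  .....
Step 5: 1 trees catch fire, 2 burn out
  ....T
  ....F
  .....
  .....
  .....
  .....

....T
....F
.....
.....
.....
.....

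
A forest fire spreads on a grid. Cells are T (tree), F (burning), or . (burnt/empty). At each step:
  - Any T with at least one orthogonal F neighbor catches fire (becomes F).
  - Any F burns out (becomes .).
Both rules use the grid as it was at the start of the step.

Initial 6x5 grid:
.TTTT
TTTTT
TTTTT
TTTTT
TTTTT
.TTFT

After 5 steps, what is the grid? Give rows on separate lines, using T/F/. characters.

Step 1: 3 trees catch fire, 1 burn out
  .TTTT
  TTTTT
  TTTTT
  TTTTT
  TTTFT
  .TF.F
Step 2: 4 trees catch fire, 3 burn out
  .TTTT
  TTTTT
  TTTTT
  TTTFT
  TTF.F
  .F...
Step 3: 4 trees catch fire, 4 burn out
  .TTTT
  TTTTT
  TTTFT
  TTF.F
  TF...
  .....
Step 4: 5 trees catch fire, 4 burn out
  .TTTT
  TTTFT
  TTF.F
  TF...
  F....
  .....
Step 5: 5 trees catch fire, 5 burn out
  .TTFT
  TTF.F
  TF...
  F....
  .....
  .....

.TTFT
TTF.F
TF...
F....
.....
.....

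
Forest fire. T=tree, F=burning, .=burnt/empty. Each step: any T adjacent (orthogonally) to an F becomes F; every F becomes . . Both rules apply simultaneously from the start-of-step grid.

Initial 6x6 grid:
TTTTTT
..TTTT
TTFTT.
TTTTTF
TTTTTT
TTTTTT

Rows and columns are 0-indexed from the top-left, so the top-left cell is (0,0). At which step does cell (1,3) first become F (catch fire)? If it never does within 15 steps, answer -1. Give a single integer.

Step 1: cell (1,3)='T' (+6 fires, +2 burnt)
Step 2: cell (1,3)='F' (+9 fires, +6 burnt)
  -> target ignites at step 2
Step 3: cell (1,3)='.' (+8 fires, +9 burnt)
Step 4: cell (1,3)='.' (+6 fires, +8 burnt)
Step 5: cell (1,3)='.' (+2 fires, +6 burnt)
Step 6: cell (1,3)='.' (+0 fires, +2 burnt)
  fire out at step 6

2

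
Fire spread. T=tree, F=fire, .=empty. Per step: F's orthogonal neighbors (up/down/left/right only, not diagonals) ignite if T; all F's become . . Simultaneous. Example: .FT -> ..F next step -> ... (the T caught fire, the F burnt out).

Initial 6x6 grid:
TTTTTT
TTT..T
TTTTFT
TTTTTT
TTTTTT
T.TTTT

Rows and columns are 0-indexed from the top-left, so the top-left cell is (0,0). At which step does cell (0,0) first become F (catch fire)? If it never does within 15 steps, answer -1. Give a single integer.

Step 1: cell (0,0)='T' (+3 fires, +1 burnt)
Step 2: cell (0,0)='T' (+5 fires, +3 burnt)
Step 3: cell (0,0)='T' (+7 fires, +5 burnt)
Step 4: cell (0,0)='T' (+8 fires, +7 burnt)
Step 5: cell (0,0)='T' (+6 fires, +8 burnt)
Step 6: cell (0,0)='F' (+2 fires, +6 burnt)
  -> target ignites at step 6
Step 7: cell (0,0)='.' (+1 fires, +2 burnt)
Step 8: cell (0,0)='.' (+0 fires, +1 burnt)
  fire out at step 8

6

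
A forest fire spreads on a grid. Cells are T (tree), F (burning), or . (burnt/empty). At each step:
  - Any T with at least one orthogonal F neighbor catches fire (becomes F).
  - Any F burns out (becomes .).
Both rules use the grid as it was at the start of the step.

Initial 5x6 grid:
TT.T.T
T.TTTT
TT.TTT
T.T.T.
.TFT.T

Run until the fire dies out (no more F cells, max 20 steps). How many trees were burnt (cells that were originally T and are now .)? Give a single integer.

Answer: 3

Derivation:
Step 1: +3 fires, +1 burnt (F count now 3)
Step 2: +0 fires, +3 burnt (F count now 0)
Fire out after step 2
Initially T: 20, now '.': 13
Total burnt (originally-T cells now '.'): 3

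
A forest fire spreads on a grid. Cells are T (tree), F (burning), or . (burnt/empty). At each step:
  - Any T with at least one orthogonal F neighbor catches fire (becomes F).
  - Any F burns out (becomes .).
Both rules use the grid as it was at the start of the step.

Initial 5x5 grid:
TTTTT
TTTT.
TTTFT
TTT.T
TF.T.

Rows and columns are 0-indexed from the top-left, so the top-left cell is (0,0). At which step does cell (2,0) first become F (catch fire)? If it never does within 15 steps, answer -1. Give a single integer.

Step 1: cell (2,0)='T' (+5 fires, +2 burnt)
Step 2: cell (2,0)='T' (+6 fires, +5 burnt)
Step 3: cell (2,0)='F' (+4 fires, +6 burnt)
  -> target ignites at step 3
Step 4: cell (2,0)='.' (+2 fires, +4 burnt)
Step 5: cell (2,0)='.' (+1 fires, +2 burnt)
Step 6: cell (2,0)='.' (+0 fires, +1 burnt)
  fire out at step 6

3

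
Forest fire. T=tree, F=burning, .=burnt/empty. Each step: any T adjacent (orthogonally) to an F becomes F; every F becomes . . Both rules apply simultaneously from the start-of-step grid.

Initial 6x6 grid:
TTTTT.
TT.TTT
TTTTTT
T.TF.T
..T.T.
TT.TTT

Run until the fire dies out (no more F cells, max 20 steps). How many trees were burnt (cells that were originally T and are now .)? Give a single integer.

Answer: 20

Derivation:
Step 1: +2 fires, +1 burnt (F count now 2)
Step 2: +4 fires, +2 burnt (F count now 4)
Step 3: +4 fires, +4 burnt (F count now 4)
Step 4: +6 fires, +4 burnt (F count now 6)
Step 5: +3 fires, +6 burnt (F count now 3)
Step 6: +1 fires, +3 burnt (F count now 1)
Step 7: +0 fires, +1 burnt (F count now 0)
Fire out after step 7
Initially T: 26, now '.': 30
Total burnt (originally-T cells now '.'): 20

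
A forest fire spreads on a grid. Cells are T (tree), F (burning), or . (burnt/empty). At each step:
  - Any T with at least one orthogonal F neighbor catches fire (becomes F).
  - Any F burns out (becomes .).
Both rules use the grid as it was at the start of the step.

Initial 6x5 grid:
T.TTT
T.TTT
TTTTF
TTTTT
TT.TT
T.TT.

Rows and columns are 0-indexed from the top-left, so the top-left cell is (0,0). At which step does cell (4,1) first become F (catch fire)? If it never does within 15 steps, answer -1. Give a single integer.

Step 1: cell (4,1)='T' (+3 fires, +1 burnt)
Step 2: cell (4,1)='T' (+5 fires, +3 burnt)
Step 3: cell (4,1)='T' (+5 fires, +5 burnt)
Step 4: cell (4,1)='T' (+4 fires, +5 burnt)
Step 5: cell (4,1)='F' (+4 fires, +4 burnt)
  -> target ignites at step 5
Step 6: cell (4,1)='.' (+2 fires, +4 burnt)
Step 7: cell (4,1)='.' (+1 fires, +2 burnt)
Step 8: cell (4,1)='.' (+0 fires, +1 burnt)
  fire out at step 8

5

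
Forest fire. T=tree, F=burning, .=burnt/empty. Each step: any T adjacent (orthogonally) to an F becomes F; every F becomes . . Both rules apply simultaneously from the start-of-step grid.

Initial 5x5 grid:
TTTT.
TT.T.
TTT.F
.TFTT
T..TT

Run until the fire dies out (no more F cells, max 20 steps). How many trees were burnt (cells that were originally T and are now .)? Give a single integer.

Answer: 15

Derivation:
Step 1: +4 fires, +2 burnt (F count now 4)
Step 2: +3 fires, +4 burnt (F count now 3)
Step 3: +2 fires, +3 burnt (F count now 2)
Step 4: +2 fires, +2 burnt (F count now 2)
Step 5: +2 fires, +2 burnt (F count now 2)
Step 6: +1 fires, +2 burnt (F count now 1)
Step 7: +1 fires, +1 burnt (F count now 1)
Step 8: +0 fires, +1 burnt (F count now 0)
Fire out after step 8
Initially T: 16, now '.': 24
Total burnt (originally-T cells now '.'): 15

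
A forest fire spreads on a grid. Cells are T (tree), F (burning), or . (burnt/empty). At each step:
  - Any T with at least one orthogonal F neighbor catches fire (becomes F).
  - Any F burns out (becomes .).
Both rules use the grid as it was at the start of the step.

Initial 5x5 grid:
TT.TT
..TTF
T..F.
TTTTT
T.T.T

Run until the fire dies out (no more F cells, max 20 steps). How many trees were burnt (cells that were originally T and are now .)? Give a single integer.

Answer: 13

Derivation:
Step 1: +3 fires, +2 burnt (F count now 3)
Step 2: +4 fires, +3 burnt (F count now 4)
Step 3: +3 fires, +4 burnt (F count now 3)
Step 4: +1 fires, +3 burnt (F count now 1)
Step 5: +2 fires, +1 burnt (F count now 2)
Step 6: +0 fires, +2 burnt (F count now 0)
Fire out after step 6
Initially T: 15, now '.': 23
Total burnt (originally-T cells now '.'): 13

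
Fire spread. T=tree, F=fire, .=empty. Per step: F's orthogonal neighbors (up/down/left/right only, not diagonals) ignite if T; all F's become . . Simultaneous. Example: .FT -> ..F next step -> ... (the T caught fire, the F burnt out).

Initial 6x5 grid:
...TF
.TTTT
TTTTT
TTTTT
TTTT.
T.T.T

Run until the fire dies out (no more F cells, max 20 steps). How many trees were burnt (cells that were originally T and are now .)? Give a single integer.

Answer: 21

Derivation:
Step 1: +2 fires, +1 burnt (F count now 2)
Step 2: +2 fires, +2 burnt (F count now 2)
Step 3: +3 fires, +2 burnt (F count now 3)
Step 4: +3 fires, +3 burnt (F count now 3)
Step 5: +3 fires, +3 burnt (F count now 3)
Step 6: +3 fires, +3 burnt (F count now 3)
Step 7: +3 fires, +3 burnt (F count now 3)
Step 8: +1 fires, +3 burnt (F count now 1)
Step 9: +1 fires, +1 burnt (F count now 1)
Step 10: +0 fires, +1 burnt (F count now 0)
Fire out after step 10
Initially T: 22, now '.': 29
Total burnt (originally-T cells now '.'): 21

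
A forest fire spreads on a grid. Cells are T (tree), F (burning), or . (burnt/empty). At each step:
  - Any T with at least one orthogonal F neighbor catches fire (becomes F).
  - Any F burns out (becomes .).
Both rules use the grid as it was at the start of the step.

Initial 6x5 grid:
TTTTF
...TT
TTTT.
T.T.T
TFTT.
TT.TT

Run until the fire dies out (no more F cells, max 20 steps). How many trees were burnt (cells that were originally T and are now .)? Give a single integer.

Step 1: +5 fires, +2 burnt (F count now 5)
Step 2: +6 fires, +5 burnt (F count now 6)
Step 3: +5 fires, +6 burnt (F count now 5)
Step 4: +3 fires, +5 burnt (F count now 3)
Step 5: +0 fires, +3 burnt (F count now 0)
Fire out after step 5
Initially T: 20, now '.': 29
Total burnt (originally-T cells now '.'): 19

Answer: 19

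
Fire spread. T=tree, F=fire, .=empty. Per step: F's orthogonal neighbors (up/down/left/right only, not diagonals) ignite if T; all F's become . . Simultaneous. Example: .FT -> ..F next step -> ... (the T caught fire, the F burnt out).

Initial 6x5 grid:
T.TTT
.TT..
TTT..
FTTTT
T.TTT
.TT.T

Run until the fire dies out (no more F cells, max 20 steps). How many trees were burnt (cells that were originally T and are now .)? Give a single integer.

Answer: 19

Derivation:
Step 1: +3 fires, +1 burnt (F count now 3)
Step 2: +2 fires, +3 burnt (F count now 2)
Step 3: +4 fires, +2 burnt (F count now 4)
Step 4: +4 fires, +4 burnt (F count now 4)
Step 5: +3 fires, +4 burnt (F count now 3)
Step 6: +2 fires, +3 burnt (F count now 2)
Step 7: +1 fires, +2 burnt (F count now 1)
Step 8: +0 fires, +1 burnt (F count now 0)
Fire out after step 8
Initially T: 20, now '.': 29
Total burnt (originally-T cells now '.'): 19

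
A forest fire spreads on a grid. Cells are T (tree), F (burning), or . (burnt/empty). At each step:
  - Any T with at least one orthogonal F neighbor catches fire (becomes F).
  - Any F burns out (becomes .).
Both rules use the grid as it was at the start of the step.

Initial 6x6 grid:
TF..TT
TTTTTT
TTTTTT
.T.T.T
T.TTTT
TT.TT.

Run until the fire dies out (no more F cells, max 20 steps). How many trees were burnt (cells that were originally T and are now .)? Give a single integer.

Answer: 24

Derivation:
Step 1: +2 fires, +1 burnt (F count now 2)
Step 2: +3 fires, +2 burnt (F count now 3)
Step 3: +4 fires, +3 burnt (F count now 4)
Step 4: +2 fires, +4 burnt (F count now 2)
Step 5: +4 fires, +2 burnt (F count now 4)
Step 6: +3 fires, +4 burnt (F count now 3)
Step 7: +4 fires, +3 burnt (F count now 4)
Step 8: +2 fires, +4 burnt (F count now 2)
Step 9: +0 fires, +2 burnt (F count now 0)
Fire out after step 9
Initially T: 27, now '.': 33
Total burnt (originally-T cells now '.'): 24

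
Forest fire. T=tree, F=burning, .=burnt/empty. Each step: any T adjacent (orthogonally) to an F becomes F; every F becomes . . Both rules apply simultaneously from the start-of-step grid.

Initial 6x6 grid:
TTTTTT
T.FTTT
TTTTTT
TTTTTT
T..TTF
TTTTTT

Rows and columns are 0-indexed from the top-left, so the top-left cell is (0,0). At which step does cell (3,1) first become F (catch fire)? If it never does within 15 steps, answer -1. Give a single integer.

Step 1: cell (3,1)='T' (+6 fires, +2 burnt)
Step 2: cell (3,1)='T' (+10 fires, +6 burnt)
Step 3: cell (3,1)='F' (+8 fires, +10 burnt)
  -> target ignites at step 3
Step 4: cell (3,1)='.' (+4 fires, +8 burnt)
Step 5: cell (3,1)='.' (+2 fires, +4 burnt)
Step 6: cell (3,1)='.' (+1 fires, +2 burnt)
Step 7: cell (3,1)='.' (+0 fires, +1 burnt)
  fire out at step 7

3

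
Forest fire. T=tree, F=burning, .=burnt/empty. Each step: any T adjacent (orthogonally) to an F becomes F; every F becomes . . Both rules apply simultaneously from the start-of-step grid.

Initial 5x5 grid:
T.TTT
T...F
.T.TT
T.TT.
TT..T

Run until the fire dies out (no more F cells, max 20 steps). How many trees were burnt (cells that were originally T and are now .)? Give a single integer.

Answer: 7

Derivation:
Step 1: +2 fires, +1 burnt (F count now 2)
Step 2: +2 fires, +2 burnt (F count now 2)
Step 3: +2 fires, +2 burnt (F count now 2)
Step 4: +1 fires, +2 burnt (F count now 1)
Step 5: +0 fires, +1 burnt (F count now 0)
Fire out after step 5
Initially T: 14, now '.': 18
Total burnt (originally-T cells now '.'): 7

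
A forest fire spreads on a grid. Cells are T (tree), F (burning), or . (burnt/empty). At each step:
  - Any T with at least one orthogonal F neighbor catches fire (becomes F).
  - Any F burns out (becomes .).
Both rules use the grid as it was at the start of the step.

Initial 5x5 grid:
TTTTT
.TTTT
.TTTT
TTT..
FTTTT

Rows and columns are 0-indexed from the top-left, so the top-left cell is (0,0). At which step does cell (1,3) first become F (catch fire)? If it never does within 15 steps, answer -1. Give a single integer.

Step 1: cell (1,3)='T' (+2 fires, +1 burnt)
Step 2: cell (1,3)='T' (+2 fires, +2 burnt)
Step 3: cell (1,3)='T' (+3 fires, +2 burnt)
Step 4: cell (1,3)='T' (+3 fires, +3 burnt)
Step 5: cell (1,3)='T' (+3 fires, +3 burnt)
Step 6: cell (1,3)='F' (+4 fires, +3 burnt)
  -> target ignites at step 6
Step 7: cell (1,3)='.' (+2 fires, +4 burnt)
Step 8: cell (1,3)='.' (+1 fires, +2 burnt)
Step 9: cell (1,3)='.' (+0 fires, +1 burnt)
  fire out at step 9

6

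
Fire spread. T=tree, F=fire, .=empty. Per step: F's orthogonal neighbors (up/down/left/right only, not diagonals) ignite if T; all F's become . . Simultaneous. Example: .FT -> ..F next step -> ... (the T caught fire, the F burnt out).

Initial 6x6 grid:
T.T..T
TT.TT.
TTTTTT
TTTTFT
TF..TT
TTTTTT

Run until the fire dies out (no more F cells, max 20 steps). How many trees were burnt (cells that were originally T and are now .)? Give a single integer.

Step 1: +7 fires, +2 burnt (F count now 7)
Step 2: +10 fires, +7 burnt (F count now 10)
Step 3: +6 fires, +10 burnt (F count now 6)
Step 4: +1 fires, +6 burnt (F count now 1)
Step 5: +1 fires, +1 burnt (F count now 1)
Step 6: +0 fires, +1 burnt (F count now 0)
Fire out after step 6
Initially T: 27, now '.': 34
Total burnt (originally-T cells now '.'): 25

Answer: 25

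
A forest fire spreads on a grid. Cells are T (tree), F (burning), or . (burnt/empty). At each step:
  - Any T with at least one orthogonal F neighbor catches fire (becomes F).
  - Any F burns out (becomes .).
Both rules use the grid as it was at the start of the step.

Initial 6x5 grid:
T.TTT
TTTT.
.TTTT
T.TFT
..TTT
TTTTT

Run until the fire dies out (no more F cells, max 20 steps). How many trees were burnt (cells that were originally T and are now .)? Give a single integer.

Step 1: +4 fires, +1 burnt (F count now 4)
Step 2: +6 fires, +4 burnt (F count now 6)
Step 3: +5 fires, +6 burnt (F count now 5)
Step 4: +4 fires, +5 burnt (F count now 4)
Step 5: +2 fires, +4 burnt (F count now 2)
Step 6: +1 fires, +2 burnt (F count now 1)
Step 7: +0 fires, +1 burnt (F count now 0)
Fire out after step 7
Initially T: 23, now '.': 29
Total burnt (originally-T cells now '.'): 22

Answer: 22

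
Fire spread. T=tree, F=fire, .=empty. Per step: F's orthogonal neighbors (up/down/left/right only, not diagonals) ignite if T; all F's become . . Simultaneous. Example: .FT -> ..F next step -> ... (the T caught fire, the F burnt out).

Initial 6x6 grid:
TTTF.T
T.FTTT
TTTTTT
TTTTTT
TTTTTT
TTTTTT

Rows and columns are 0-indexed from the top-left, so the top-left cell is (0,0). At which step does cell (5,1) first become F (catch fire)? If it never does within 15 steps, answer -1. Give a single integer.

Step 1: cell (5,1)='T' (+3 fires, +2 burnt)
Step 2: cell (5,1)='T' (+5 fires, +3 burnt)
Step 3: cell (5,1)='T' (+7 fires, +5 burnt)
Step 4: cell (5,1)='T' (+8 fires, +7 burnt)
Step 5: cell (5,1)='F' (+5 fires, +8 burnt)
  -> target ignites at step 5
Step 6: cell (5,1)='.' (+3 fires, +5 burnt)
Step 7: cell (5,1)='.' (+1 fires, +3 burnt)
Step 8: cell (5,1)='.' (+0 fires, +1 burnt)
  fire out at step 8

5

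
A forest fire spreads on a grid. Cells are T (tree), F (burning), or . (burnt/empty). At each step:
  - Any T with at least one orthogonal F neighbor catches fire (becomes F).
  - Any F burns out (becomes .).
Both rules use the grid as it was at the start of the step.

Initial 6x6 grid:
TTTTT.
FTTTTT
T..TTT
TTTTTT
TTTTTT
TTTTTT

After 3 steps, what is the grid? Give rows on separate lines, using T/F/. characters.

Step 1: 3 trees catch fire, 1 burn out
  FTTTT.
  .FTTTT
  F..TTT
  TTTTTT
  TTTTTT
  TTTTTT
Step 2: 3 trees catch fire, 3 burn out
  .FTTT.
  ..FTTT
  ...TTT
  FTTTTT
  TTTTTT
  TTTTTT
Step 3: 4 trees catch fire, 3 burn out
  ..FTT.
  ...FTT
  ...TTT
  .FTTTT
  FTTTTT
  TTTTTT

..FTT.
...FTT
...TTT
.FTTTT
FTTTTT
TTTTTT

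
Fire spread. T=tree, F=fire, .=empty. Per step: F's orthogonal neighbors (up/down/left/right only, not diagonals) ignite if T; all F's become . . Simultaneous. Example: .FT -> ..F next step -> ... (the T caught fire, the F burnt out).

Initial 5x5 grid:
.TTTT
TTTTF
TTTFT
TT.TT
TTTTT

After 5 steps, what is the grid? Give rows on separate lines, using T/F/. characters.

Step 1: 5 trees catch fire, 2 burn out
  .TTTF
  TTTF.
  TTF.F
  TT.FT
  TTTTT
Step 2: 5 trees catch fire, 5 burn out
  .TTF.
  TTF..
  TF...
  TT..F
  TTTFT
Step 3: 6 trees catch fire, 5 burn out
  .TF..
  TF...
  F....
  TF...
  TTF.F
Step 4: 4 trees catch fire, 6 burn out
  .F...
  F....
  .....
  F....
  TF...
Step 5: 1 trees catch fire, 4 burn out
  .....
  .....
  .....
  .....
  F....

.....
.....
.....
.....
F....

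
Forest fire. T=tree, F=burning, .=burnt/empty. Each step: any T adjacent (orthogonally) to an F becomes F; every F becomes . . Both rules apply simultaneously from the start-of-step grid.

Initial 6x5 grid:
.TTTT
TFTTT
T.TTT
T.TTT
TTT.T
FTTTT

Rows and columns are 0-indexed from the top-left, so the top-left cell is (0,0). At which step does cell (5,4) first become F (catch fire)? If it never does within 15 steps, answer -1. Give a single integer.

Step 1: cell (5,4)='T' (+5 fires, +2 burnt)
Step 2: cell (5,4)='T' (+7 fires, +5 burnt)
Step 3: cell (5,4)='T' (+6 fires, +7 burnt)
Step 4: cell (5,4)='F' (+4 fires, +6 burnt)
  -> target ignites at step 4
Step 5: cell (5,4)='.' (+2 fires, +4 burnt)
Step 6: cell (5,4)='.' (+0 fires, +2 burnt)
  fire out at step 6

4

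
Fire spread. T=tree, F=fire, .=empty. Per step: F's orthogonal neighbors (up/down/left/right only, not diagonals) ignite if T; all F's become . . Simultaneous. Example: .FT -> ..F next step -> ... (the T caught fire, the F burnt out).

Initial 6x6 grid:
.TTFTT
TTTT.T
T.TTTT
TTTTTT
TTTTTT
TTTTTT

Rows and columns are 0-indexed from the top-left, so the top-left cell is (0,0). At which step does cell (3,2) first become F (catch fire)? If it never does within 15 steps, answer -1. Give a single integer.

Step 1: cell (3,2)='T' (+3 fires, +1 burnt)
Step 2: cell (3,2)='T' (+4 fires, +3 burnt)
Step 3: cell (3,2)='T' (+5 fires, +4 burnt)
Step 4: cell (3,2)='F' (+5 fires, +5 burnt)
  -> target ignites at step 4
Step 5: cell (3,2)='.' (+6 fires, +5 burnt)
Step 6: cell (3,2)='.' (+5 fires, +6 burnt)
Step 7: cell (3,2)='.' (+3 fires, +5 burnt)
Step 8: cell (3,2)='.' (+1 fires, +3 burnt)
Step 9: cell (3,2)='.' (+0 fires, +1 burnt)
  fire out at step 9

4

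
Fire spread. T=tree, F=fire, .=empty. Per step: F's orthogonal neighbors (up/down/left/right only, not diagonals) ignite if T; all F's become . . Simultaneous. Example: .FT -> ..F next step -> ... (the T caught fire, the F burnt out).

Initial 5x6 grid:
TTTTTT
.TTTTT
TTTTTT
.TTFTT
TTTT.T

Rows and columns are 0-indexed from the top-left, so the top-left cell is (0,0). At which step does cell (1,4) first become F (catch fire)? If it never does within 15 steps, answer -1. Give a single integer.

Step 1: cell (1,4)='T' (+4 fires, +1 burnt)
Step 2: cell (1,4)='T' (+6 fires, +4 burnt)
Step 3: cell (1,4)='F' (+7 fires, +6 burnt)
  -> target ignites at step 3
Step 4: cell (1,4)='.' (+6 fires, +7 burnt)
Step 5: cell (1,4)='.' (+2 fires, +6 burnt)
Step 6: cell (1,4)='.' (+1 fires, +2 burnt)
Step 7: cell (1,4)='.' (+0 fires, +1 burnt)
  fire out at step 7

3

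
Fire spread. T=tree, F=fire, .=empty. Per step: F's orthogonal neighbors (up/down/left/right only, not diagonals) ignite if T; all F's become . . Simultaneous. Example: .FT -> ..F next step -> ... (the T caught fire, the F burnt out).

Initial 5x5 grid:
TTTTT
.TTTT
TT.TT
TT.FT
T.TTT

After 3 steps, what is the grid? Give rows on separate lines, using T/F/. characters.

Step 1: 3 trees catch fire, 1 burn out
  TTTTT
  .TTTT
  TT.FT
  TT..F
  T.TFT
Step 2: 4 trees catch fire, 3 burn out
  TTTTT
  .TTFT
  TT..F
  TT...
  T.F.F
Step 3: 3 trees catch fire, 4 burn out
  TTTFT
  .TF.F
  TT...
  TT...
  T....

TTTFT
.TF.F
TT...
TT...
T....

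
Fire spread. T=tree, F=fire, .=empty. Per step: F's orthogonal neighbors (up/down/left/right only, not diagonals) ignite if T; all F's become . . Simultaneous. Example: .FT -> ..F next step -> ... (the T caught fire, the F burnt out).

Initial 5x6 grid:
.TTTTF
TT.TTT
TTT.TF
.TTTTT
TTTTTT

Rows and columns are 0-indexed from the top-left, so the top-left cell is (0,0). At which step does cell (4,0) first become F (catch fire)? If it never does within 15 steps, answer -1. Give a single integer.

Step 1: cell (4,0)='T' (+4 fires, +2 burnt)
Step 2: cell (4,0)='T' (+4 fires, +4 burnt)
Step 3: cell (4,0)='T' (+4 fires, +4 burnt)
Step 4: cell (4,0)='T' (+3 fires, +4 burnt)
Step 5: cell (4,0)='T' (+4 fires, +3 burnt)
Step 6: cell (4,0)='T' (+3 fires, +4 burnt)
Step 7: cell (4,0)='F' (+2 fires, +3 burnt)
  -> target ignites at step 7
Step 8: cell (4,0)='.' (+0 fires, +2 burnt)
  fire out at step 8

7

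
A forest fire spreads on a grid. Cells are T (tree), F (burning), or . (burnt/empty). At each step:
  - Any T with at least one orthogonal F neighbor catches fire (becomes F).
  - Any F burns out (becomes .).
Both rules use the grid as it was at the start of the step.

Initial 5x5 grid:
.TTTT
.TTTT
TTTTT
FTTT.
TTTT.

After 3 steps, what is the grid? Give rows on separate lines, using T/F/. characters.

Step 1: 3 trees catch fire, 1 burn out
  .TTTT
  .TTTT
  FTTTT
  .FTT.
  FTTT.
Step 2: 3 trees catch fire, 3 burn out
  .TTTT
  .TTTT
  .FTTT
  ..FT.
  .FTT.
Step 3: 4 trees catch fire, 3 burn out
  .TTTT
  .FTTT
  ..FTT
  ...F.
  ..FT.

.TTTT
.FTTT
..FTT
...F.
..FT.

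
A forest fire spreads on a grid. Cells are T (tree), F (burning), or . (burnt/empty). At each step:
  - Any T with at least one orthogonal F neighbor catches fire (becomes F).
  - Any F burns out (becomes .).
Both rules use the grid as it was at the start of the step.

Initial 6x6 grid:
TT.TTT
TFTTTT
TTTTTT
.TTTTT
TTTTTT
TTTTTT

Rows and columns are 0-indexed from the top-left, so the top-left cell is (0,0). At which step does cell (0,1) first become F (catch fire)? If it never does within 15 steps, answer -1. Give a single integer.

Step 1: cell (0,1)='F' (+4 fires, +1 burnt)
  -> target ignites at step 1
Step 2: cell (0,1)='.' (+5 fires, +4 burnt)
Step 3: cell (0,1)='.' (+5 fires, +5 burnt)
Step 4: cell (0,1)='.' (+7 fires, +5 burnt)
Step 5: cell (0,1)='.' (+6 fires, +7 burnt)
Step 6: cell (0,1)='.' (+3 fires, +6 burnt)
Step 7: cell (0,1)='.' (+2 fires, +3 burnt)
Step 8: cell (0,1)='.' (+1 fires, +2 burnt)
Step 9: cell (0,1)='.' (+0 fires, +1 burnt)
  fire out at step 9

1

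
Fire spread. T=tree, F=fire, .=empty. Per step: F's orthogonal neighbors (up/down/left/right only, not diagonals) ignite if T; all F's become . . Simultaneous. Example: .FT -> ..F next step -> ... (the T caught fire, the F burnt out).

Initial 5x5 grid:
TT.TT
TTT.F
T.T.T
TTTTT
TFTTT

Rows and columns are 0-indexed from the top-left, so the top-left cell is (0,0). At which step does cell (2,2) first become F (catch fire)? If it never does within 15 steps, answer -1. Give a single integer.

Step 1: cell (2,2)='T' (+5 fires, +2 burnt)
Step 2: cell (2,2)='T' (+5 fires, +5 burnt)
Step 3: cell (2,2)='F' (+4 fires, +5 burnt)
  -> target ignites at step 3
Step 4: cell (2,2)='.' (+2 fires, +4 burnt)
Step 5: cell (2,2)='.' (+2 fires, +2 burnt)
Step 6: cell (2,2)='.' (+1 fires, +2 burnt)
Step 7: cell (2,2)='.' (+0 fires, +1 burnt)
  fire out at step 7

3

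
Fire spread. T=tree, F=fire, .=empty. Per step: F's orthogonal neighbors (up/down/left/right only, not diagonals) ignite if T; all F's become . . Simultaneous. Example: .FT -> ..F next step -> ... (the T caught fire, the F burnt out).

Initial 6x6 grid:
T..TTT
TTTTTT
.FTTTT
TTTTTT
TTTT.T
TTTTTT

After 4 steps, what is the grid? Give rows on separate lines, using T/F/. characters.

Step 1: 3 trees catch fire, 1 burn out
  T..TTT
  TFTTTT
  ..FTTT
  TFTTTT
  TTTT.T
  TTTTTT
Step 2: 6 trees catch fire, 3 burn out
  T..TTT
  F.FTTT
  ...FTT
  F.FTTT
  TFTT.T
  TTTTTT
Step 3: 7 trees catch fire, 6 burn out
  F..TTT
  ...FTT
  ....FT
  ...FTT
  F.FT.T
  TFTTTT
Step 4: 7 trees catch fire, 7 burn out
  ...FTT
  ....FT
  .....F
  ....FT
  ...F.T
  F.FTTT

...FTT
....FT
.....F
....FT
...F.T
F.FTTT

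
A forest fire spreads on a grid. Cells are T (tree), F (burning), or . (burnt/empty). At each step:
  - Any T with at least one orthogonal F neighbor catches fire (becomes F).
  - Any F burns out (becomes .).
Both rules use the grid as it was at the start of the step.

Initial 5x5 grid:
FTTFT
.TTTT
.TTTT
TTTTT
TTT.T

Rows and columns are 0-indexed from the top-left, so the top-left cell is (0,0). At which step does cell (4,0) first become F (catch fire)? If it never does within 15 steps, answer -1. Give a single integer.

Step 1: cell (4,0)='T' (+4 fires, +2 burnt)
Step 2: cell (4,0)='T' (+4 fires, +4 burnt)
Step 3: cell (4,0)='T' (+4 fires, +4 burnt)
Step 4: cell (4,0)='T' (+3 fires, +4 burnt)
Step 5: cell (4,0)='T' (+4 fires, +3 burnt)
Step 6: cell (4,0)='F' (+1 fires, +4 burnt)
  -> target ignites at step 6
Step 7: cell (4,0)='.' (+0 fires, +1 burnt)
  fire out at step 7

6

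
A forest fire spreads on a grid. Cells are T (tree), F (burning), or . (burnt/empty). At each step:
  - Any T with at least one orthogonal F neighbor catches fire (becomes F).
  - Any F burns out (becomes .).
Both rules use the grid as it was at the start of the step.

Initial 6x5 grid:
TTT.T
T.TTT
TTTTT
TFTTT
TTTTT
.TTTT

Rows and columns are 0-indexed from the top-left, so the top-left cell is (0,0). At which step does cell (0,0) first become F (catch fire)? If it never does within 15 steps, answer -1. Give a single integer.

Step 1: cell (0,0)='T' (+4 fires, +1 burnt)
Step 2: cell (0,0)='T' (+6 fires, +4 burnt)
Step 3: cell (0,0)='T' (+6 fires, +6 burnt)
Step 4: cell (0,0)='F' (+6 fires, +6 burnt)
  -> target ignites at step 4
Step 5: cell (0,0)='.' (+3 fires, +6 burnt)
Step 6: cell (0,0)='.' (+1 fires, +3 burnt)
Step 7: cell (0,0)='.' (+0 fires, +1 burnt)
  fire out at step 7

4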